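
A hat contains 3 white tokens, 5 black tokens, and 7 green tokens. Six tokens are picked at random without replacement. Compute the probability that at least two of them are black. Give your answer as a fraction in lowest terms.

Sum the hypergeometric tail for j = 2,…,5 black tokens.
Favorable = C(5,2)·C(10,4) + C(5,3)·C(10,3) + C(5,4)·C(10,2) + C(5,5)·C(10,1) = 3535; total = C(15,6) = 5005.
P = 3535/5005 = 101/143 ≈ 0.7063.

101/143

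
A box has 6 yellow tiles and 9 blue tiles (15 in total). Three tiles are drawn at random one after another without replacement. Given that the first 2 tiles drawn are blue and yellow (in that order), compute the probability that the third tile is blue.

8/13

After removing 1 yellow, 1 blue, the box has 8 blue out of 13 remaining.
P(third is blue | given) = 8/13 ≈ 0.6154.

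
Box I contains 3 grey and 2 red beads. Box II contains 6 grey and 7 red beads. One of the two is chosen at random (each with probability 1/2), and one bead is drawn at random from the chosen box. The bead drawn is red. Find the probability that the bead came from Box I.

P(red | Box I) = 2/5; P(red | Box II) = 7/13.
P(red) = 1/2·2/5 + 1/2·7/13 = 61/130.
By Bayes' rule, P(Box I | red) = 1/5 / 61/130 = 26/61 ≈ 0.4262.

26/61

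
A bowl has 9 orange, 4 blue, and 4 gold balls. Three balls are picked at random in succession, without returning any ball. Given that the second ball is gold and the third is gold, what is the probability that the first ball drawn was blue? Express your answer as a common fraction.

P(first=blue and the second ball is gold and the third is gold) = (4/17)·(4/16)·(3/15) = 1/85.
P(E) = Σ over first color = 9/340 + 1/85 + 1/170 = 3/68.
By Bayes, P(first=blue | E) = 1/85 / 3/68 = 4/15 ≈ 0.2667.

4/15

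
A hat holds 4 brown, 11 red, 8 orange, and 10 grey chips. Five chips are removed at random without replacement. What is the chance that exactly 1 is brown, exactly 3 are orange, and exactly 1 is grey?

Unordered draws without replacement: count favorable combinations over C(33,5).
Favorable = C(4,1) · C(11,0) · C(8,3) · C(10,1) = 2240; total = C(33,5) = 237336.
P = 2240/237336 = 280/29667 ≈ 0.0094.

280/29667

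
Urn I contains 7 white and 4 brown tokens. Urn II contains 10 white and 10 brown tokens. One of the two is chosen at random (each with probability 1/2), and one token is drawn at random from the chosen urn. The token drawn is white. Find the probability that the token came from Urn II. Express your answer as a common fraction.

P(white | Urn I) = 7/11; P(white | Urn II) = 1/2.
P(white) = 1/2·7/11 + 1/2·1/2 = 25/44.
By Bayes' rule, P(Urn II | white) = 1/4 / 25/44 = 11/25 ≈ 0.4400.

11/25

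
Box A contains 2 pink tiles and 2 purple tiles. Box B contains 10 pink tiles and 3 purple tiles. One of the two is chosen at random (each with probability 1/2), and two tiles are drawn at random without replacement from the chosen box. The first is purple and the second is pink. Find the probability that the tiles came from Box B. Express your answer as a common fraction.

P(E | Box A) = 1/3; P(E | Box B) = 5/26.
P(E) = 1/2·1/3 + 1/2·5/26 = 41/156.
By Bayes' rule, P(Box B | E) = 5/52 / 41/156 = 15/41 ≈ 0.3659.

15/41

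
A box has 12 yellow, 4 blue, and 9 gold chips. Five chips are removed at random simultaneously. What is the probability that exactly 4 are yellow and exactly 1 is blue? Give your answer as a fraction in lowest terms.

Unordered draws without replacement: count favorable combinations over C(25,5).
Favorable = C(12,4) · C(4,1) · C(9,0) = 1980; total = C(25,5) = 53130.
P = 1980/53130 = 6/161 ≈ 0.0373.

6/161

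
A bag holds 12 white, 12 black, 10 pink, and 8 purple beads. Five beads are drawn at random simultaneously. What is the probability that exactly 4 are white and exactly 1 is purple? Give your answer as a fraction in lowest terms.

Unordered draws without replacement: count favorable combinations over C(42,5).
Favorable = C(12,4) · C(12,0) · C(10,0) · C(8,1) = 3960; total = C(42,5) = 850668.
P = 3960/850668 = 330/70889 ≈ 0.0047.

330/70889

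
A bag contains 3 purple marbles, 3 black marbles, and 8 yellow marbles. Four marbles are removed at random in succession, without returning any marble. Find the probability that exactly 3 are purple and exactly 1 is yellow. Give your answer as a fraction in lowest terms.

Unordered draws without replacement: count favorable combinations over C(14,4).
Favorable = C(3,3) · C(3,0) · C(8,1) = 8; total = C(14,4) = 1001.
P = 8/1001 = 8/1001 ≈ 0.0080.

8/1001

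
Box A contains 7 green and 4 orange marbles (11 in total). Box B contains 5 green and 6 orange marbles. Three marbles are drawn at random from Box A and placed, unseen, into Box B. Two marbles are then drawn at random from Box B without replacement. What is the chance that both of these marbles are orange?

1203/5005

Condition on how many of the transferred marbles are orange (from Box A: 4 orange of 11; then Box B has 14 total).
  0 orange: C(4,0)C(7,3)/C(11,3) = 7/33; then P = C(6,2)/C(14,2) = 15/91
  1 orange: C(4,1)C(7,2)/C(11,3) = 28/55; then P = C(7,2)/C(14,2) = 3/13
  2 orange: C(4,2)C(7,1)/C(11,3) = 14/55; then P = C(8,2)/C(14,2) = 4/13
  3 orange: C(4,3)C(7,0)/C(11,3) = 4/165; then P = C(9,2)/C(14,2) = 36/91
P(both orange) = 1203/5005 ≈ 0.2404.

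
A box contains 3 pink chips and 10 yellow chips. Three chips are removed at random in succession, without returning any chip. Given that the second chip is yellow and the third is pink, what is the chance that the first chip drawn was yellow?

P(first=yellow and the second chip is yellow and the third is pink) = (10/13)·(9/12)·(3/11) = 45/286.
P(E) = Σ over first color = 5/143 + 45/286 = 5/26.
By Bayes, P(first=yellow | E) = 45/286 / 5/26 = 9/11 ≈ 0.8182.

9/11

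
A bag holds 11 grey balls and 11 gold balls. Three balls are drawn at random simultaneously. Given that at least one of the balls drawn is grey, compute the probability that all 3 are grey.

P(all 3 grey) = C(11,3)/C(22,3) = 3/28; P(at least one grey) = 1 − C(11,3)/C(22,3) = 25/28.
Since 'all 3 grey' ⊆ 'at least one grey', P(all 3 | at least one) = 3/28 / 25/28 = 3/25 ≈ 0.1200.

3/25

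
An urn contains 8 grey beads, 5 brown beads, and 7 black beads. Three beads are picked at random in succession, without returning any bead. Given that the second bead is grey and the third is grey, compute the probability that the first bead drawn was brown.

P(first=brown and the second bead is grey and the third is grey) = (5/20)·(8/19)·(7/18) = 7/171.
P(E) = Σ over first color = 14/285 + 7/171 + 49/855 = 14/95.
By Bayes, P(first=brown | E) = 7/171 / 14/95 = 5/18 ≈ 0.2778.

5/18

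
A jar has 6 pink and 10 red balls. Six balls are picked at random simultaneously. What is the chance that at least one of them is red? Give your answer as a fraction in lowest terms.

8007/8008

Use the complement: P(at least one red) = 1 − P(no red).
P(none) = C(6,6)/C(16,6) = 1/8008.
So P = 1 − 1/8008 = 8007/8008 ≈ 0.9999.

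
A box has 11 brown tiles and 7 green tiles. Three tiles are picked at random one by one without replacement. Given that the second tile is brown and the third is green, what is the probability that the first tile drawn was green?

3/8

P(first=green and the second tile is brown and the third is green) = (7/18)·(11/17)·(6/16) = 77/816.
P(E) = Σ over first color = 385/2448 + 77/816 = 77/306.
By Bayes, P(first=green | E) = 77/816 / 77/306 = 3/8 ≈ 0.3750.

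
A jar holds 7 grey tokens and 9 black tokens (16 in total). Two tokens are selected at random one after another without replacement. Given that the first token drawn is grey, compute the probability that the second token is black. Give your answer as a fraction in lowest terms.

After removing 1 grey, the jar has 9 black out of 15 remaining.
P(second is black | given) = 9/15 = 3/5 ≈ 0.6000.

3/5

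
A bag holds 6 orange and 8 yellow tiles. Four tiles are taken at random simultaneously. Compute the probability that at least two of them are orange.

85/143

Sum the hypergeometric tail for j = 2,…,4 orange tiles.
Favorable = C(6,2)·C(8,2) + C(6,3)·C(8,1) + C(6,4)·C(8,0) = 595; total = C(14,4) = 1001.
P = 595/1001 = 85/143 ≈ 0.5944.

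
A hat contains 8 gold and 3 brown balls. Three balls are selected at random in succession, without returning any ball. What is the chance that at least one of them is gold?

Use the complement: P(at least one gold) = 1 − P(no gold).
P(none) = C(3,3)/C(11,3) = 1/165.
So P = 1 − 1/165 = 164/165 ≈ 0.9939.

164/165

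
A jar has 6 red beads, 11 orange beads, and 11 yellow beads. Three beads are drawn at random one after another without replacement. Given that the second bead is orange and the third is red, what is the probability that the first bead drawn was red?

P(first=red and the second bead is orange and the third is red) = (6/28)·(11/27)·(5/26) = 55/3276.
P(E) = Σ over first color = 55/3276 + 55/1638 + 121/3276 = 11/126.
By Bayes, P(first=red | E) = 55/3276 / 11/126 = 5/26 ≈ 0.1923.

5/26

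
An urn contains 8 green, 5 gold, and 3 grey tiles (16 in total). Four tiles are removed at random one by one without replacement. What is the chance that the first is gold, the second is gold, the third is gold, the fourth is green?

1/91

Multiply the conditional probability of each draw in order, without replacement, so each draw removes one from its color and from the total.
P = (5/16) · (4/15) · (3/14) · (8/13) = 1/91 ≈ 0.0110.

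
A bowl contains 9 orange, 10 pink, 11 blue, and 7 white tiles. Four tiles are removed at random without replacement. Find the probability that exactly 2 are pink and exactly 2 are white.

Unordered draws without replacement: count favorable combinations over C(37,4).
Favorable = C(9,0) · C(10,2) · C(11,0) · C(7,2) = 945; total = C(37,4) = 66045.
P = 945/66045 = 9/629 ≈ 0.0143.

9/629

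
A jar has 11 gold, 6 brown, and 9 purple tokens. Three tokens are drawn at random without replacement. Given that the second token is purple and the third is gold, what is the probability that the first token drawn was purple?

1/3

P(first=purple and the second token is purple and the third is gold) = (9/26)·(8/25)·(11/24) = 33/650.
P(E) = Σ over first color = 33/520 + 99/2600 + 33/650 = 99/650.
By Bayes, P(first=purple | E) = 33/650 / 99/650 = 1/3 ≈ 0.3333.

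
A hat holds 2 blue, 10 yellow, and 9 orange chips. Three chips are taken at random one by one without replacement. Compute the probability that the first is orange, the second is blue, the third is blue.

3/1330

Multiply the conditional probability of each draw in order, without replacement, so each draw removes one from its color and from the total.
P = (9/21) · (2/20) · (1/19) = 3/1330 ≈ 0.0023.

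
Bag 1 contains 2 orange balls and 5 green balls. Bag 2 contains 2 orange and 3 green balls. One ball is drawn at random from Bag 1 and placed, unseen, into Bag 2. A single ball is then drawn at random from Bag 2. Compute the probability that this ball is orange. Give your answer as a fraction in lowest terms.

8/21

Condition on how many of the transferred balls are orange (from Bag 1: 2 orange of 7; then Bag 2 has 6 total).
  0 orange: C(2,0)C(5,1)/C(7,1) = 5/7; then P = 2/6
  1 orange: C(2,1)C(5,0)/C(7,1) = 2/7; then P = 3/6
P(orange from Bag 2) = 8/21 ≈ 0.3810.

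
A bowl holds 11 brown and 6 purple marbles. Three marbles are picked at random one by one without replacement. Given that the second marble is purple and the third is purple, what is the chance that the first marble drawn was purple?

P(first=purple and the second marble is purple and the third is purple) = (6/17)·(5/16)·(4/15) = 1/34.
P(E) = Σ over first color = 11/136 + 1/34 = 15/136.
By Bayes, P(first=purple | E) = 1/34 / 15/136 = 4/15 ≈ 0.2667.

4/15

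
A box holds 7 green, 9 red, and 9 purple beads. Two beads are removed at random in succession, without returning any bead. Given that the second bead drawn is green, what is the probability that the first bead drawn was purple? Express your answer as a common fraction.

3/8

P(first=purple and the second bead drawn is green) = (9/25)·(7/24) = 21/200.
P(the second bead drawn is green) = Σ over first color = 7/100 + 21/200 + 21/200 = 7/25.
By Bayes, P(first=purple | the second bead drawn is green) = 21/200 / 7/25 = 3/8 ≈ 0.3750.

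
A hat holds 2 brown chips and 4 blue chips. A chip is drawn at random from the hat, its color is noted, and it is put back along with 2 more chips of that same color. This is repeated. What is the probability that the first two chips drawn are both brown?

After a brown draw the hat holds 4 brown out of 8.
P = (2/6)·(4/8) = 1/6 ≈ 0.1667.

1/6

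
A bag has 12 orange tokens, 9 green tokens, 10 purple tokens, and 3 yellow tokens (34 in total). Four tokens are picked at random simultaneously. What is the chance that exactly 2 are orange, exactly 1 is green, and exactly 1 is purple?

Unordered draws without replacement: count favorable combinations over C(34,4).
Favorable = C(12,2) · C(9,1) · C(10,1) · C(3,0) = 5940; total = C(34,4) = 46376.
P = 5940/46376 = 135/1054 ≈ 0.1281.

135/1054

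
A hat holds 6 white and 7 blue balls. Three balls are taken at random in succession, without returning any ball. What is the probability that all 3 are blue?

35/286

Unordered draws without replacement: count favorable combinations over C(13,3).
Favorable = C(6,0) · C(7,3) = 35; total = C(13,3) = 286.
P = 35/286 = 35/286 ≈ 0.1224.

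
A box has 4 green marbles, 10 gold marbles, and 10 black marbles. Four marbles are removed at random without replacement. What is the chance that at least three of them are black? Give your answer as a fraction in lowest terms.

45/253

Sum the hypergeometric tail for j = 3,…,4 black marbles.
Favorable = C(10,3)·C(14,1) + C(10,4)·C(14,0) = 1890; total = C(24,4) = 10626.
P = 1890/10626 = 45/253 ≈ 0.1779.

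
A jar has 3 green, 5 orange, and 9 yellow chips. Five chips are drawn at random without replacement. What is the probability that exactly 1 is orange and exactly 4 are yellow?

45/442

Unordered draws without replacement: count favorable combinations over C(17,5).
Favorable = C(3,0) · C(5,1) · C(9,4) = 630; total = C(17,5) = 6188.
P = 630/6188 = 45/442 ≈ 0.1018.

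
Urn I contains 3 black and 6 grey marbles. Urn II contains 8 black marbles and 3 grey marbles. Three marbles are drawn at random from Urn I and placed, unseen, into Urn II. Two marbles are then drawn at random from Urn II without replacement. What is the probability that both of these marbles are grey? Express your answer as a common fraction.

41/364

Condition on how many of the transferred marbles are grey (from Urn I: 6 grey of 9; then Urn II has 14 total).
  0 grey: C(6,0)C(3,3)/C(9,3) = 1/84; then P = C(3,2)/C(14,2) = 3/91
  1 grey: C(6,1)C(3,2)/C(9,3) = 3/14; then P = C(4,2)/C(14,2) = 6/91
  2 grey: C(6,2)C(3,1)/C(9,3) = 15/28; then P = C(5,2)/C(14,2) = 10/91
  3 grey: C(6,3)C(3,0)/C(9,3) = 5/21; then P = C(6,2)/C(14,2) = 15/91
P(both grey) = 41/364 ≈ 0.1126.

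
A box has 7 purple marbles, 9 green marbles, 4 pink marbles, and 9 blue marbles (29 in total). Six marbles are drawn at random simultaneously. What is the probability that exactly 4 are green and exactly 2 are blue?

Unordered draws without replacement: count favorable combinations over C(29,6).
Favorable = C(7,0) · C(9,4) · C(4,0) · C(9,2) = 4536; total = C(29,6) = 475020.
P = 4536/475020 = 18/1885 ≈ 0.0095.

18/1885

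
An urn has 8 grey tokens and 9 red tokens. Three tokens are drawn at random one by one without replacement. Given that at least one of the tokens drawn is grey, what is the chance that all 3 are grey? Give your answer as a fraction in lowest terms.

14/149

P(all 3 grey) = C(8,3)/C(17,3) = 7/85; P(at least one grey) = 1 − C(9,3)/C(17,3) = 149/170.
Since 'all 3 grey' ⊆ 'at least one grey', P(all 3 | at least one) = 7/85 / 149/170 = 14/149 ≈ 0.0940.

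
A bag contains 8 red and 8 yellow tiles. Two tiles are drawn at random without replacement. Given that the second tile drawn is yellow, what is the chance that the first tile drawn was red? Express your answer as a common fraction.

8/15

P(first=red and the second tile drawn is yellow) = (8/16)·(8/15) = 4/15.
P(the second tile drawn is yellow) = Σ over first color = 4/15 + 7/30 = 1/2.
By Bayes, P(first=red | the second tile drawn is yellow) = 4/15 / 1/2 = 8/15 ≈ 0.5333.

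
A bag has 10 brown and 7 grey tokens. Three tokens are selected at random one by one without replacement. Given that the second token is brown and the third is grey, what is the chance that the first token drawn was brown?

P(first=brown and the second token is brown and the third is grey) = (10/17)·(9/16)·(7/15) = 21/136.
P(E) = Σ over first color = 21/136 + 7/68 = 35/136.
By Bayes, P(first=brown | E) = 21/136 / 35/136 = 3/5 ≈ 0.6000.

3/5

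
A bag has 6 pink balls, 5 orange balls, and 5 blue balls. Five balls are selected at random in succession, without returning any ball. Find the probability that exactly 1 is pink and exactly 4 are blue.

5/728

Unordered draws without replacement: count favorable combinations over C(16,5).
Favorable = C(6,1) · C(5,0) · C(5,4) = 30; total = C(16,5) = 4368.
P = 30/4368 = 5/728 ≈ 0.0069.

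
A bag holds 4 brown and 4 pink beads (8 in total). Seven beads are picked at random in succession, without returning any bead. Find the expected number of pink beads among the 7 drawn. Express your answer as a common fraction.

7/2

By linearity of expectation, E[X] = Σ P(draw i is pink); by symmetry each draw (even without replacement) has P(pink) = 4/8.
E[X] = 7 · 4/8 = 7/2 ≈ 3.5000.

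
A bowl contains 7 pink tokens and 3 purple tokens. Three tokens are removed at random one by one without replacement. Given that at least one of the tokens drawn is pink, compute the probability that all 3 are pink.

P(all 3 pink) = C(7,3)/C(10,3) = 7/24; P(at least one pink) = 1 − C(3,3)/C(10,3) = 119/120.
Since 'all 3 pink' ⊆ 'at least one pink', P(all 3 | at least one) = 7/24 / 119/120 = 5/17 ≈ 0.2941.

5/17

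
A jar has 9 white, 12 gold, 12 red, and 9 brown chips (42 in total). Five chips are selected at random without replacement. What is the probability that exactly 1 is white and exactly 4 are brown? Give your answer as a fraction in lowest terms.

27/20254

Unordered draws without replacement: count favorable combinations over C(42,5).
Favorable = C(9,1) · C(12,0) · C(12,0) · C(9,4) = 1134; total = C(42,5) = 850668.
P = 1134/850668 = 27/20254 ≈ 0.0013.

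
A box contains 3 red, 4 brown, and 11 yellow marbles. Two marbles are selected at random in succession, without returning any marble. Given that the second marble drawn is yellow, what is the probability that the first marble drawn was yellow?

10/17

P(first=yellow and the second marble drawn is yellow) = (11/18)·(10/17) = 55/153.
P(the second marble drawn is yellow) = Σ over first color = 11/102 + 22/153 + 55/153 = 11/18.
By Bayes, P(first=yellow | the second marble drawn is yellow) = 55/153 / 11/18 = 10/17 ≈ 0.5882.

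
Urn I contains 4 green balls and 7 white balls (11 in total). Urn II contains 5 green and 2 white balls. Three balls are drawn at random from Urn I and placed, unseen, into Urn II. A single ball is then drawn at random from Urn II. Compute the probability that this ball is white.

43/110

Condition on how many of the transferred balls are white (from Urn I: 7 white of 11; then Urn II has 10 total).
  0 white: C(7,0)C(4,3)/C(11,3) = 4/165; then P = 2/10
  1 white: C(7,1)C(4,2)/C(11,3) = 14/55; then P = 3/10
  2 white: C(7,2)C(4,1)/C(11,3) = 28/55; then P = 4/10
  3 white: C(7,3)C(4,0)/C(11,3) = 7/33; then P = 5/10
P(white from Urn II) = 43/110 ≈ 0.3909.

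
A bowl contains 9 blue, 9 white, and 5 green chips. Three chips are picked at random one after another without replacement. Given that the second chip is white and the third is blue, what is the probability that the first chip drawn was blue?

8/21

P(first=blue and the second chip is white and the third is blue) = (9/23)·(9/22)·(8/21) = 108/1771.
P(E) = Σ over first color = 108/1771 + 108/1771 + 135/3542 = 81/506.
By Bayes, P(first=blue | E) = 108/1771 / 81/506 = 8/21 ≈ 0.3810.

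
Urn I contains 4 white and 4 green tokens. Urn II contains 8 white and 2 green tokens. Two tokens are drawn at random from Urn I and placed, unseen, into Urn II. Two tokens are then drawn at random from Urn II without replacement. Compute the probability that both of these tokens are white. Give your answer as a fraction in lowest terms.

169/308

Condition on how many of the transferred tokens are white (from Urn I: 4 white of 8; then Urn II has 12 total).
  0 white: C(4,0)C(4,2)/C(8,2) = 3/14; then P = C(8,2)/C(12,2) = 14/33
  1 white: C(4,1)C(4,1)/C(8,2) = 4/7; then P = C(9,2)/C(12,2) = 6/11
  2 white: C(4,2)C(4,0)/C(8,2) = 3/14; then P = C(10,2)/C(12,2) = 15/22
P(both white) = 169/308 ≈ 0.5487.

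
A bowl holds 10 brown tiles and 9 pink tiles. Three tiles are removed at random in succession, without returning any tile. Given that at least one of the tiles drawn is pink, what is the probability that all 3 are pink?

28/283

P(all 3 pink) = C(9,3)/C(19,3) = 28/323; P(at least one pink) = 1 − C(10,3)/C(19,3) = 283/323.
Since 'all 3 pink' ⊆ 'at least one pink', P(all 3 | at least one) = 28/323 / 283/323 = 28/283 ≈ 0.0989.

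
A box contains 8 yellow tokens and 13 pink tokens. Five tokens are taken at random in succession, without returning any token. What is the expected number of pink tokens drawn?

By linearity of expectation, E[X] = Σ P(draw i is pink); by symmetry each draw (even without replacement) has P(pink) = 13/21.
E[X] = 5 · 13/21 = 65/21 ≈ 3.0952.

65/21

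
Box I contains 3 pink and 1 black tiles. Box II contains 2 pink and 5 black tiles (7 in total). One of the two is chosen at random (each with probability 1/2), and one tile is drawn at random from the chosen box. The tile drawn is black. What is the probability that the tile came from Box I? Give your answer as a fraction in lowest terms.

P(black | Box I) = 1/4; P(black | Box II) = 5/7.
P(black) = 1/2·1/4 + 1/2·5/7 = 27/56.
By Bayes' rule, P(Box I | black) = 1/8 / 27/56 = 7/27 ≈ 0.2593.

7/27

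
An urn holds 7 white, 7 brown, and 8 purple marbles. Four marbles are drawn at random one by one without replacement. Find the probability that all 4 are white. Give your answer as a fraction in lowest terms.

1/209

Unordered draws without replacement: count favorable combinations over C(22,4).
Favorable = C(7,4) · C(7,0) · C(8,0) = 35; total = C(22,4) = 7315.
P = 35/7315 = 1/209 ≈ 0.0048.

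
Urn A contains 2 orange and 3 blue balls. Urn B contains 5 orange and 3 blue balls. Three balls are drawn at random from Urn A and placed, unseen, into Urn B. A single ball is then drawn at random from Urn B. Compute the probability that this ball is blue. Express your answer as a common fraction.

Condition on how many of the transferred balls are blue (from Urn A: 3 blue of 5; then Urn B has 11 total).
  1 blue: C(3,1)C(2,2)/C(5,3) = 3/10; then P = 4/11
  2 blue: C(3,2)C(2,1)/C(5,3) = 3/5; then P = 5/11
  3 blue: C(3,3)C(2,0)/C(5,3) = 1/10; then P = 6/11
P(blue from Urn B) = 24/55 ≈ 0.4364.

24/55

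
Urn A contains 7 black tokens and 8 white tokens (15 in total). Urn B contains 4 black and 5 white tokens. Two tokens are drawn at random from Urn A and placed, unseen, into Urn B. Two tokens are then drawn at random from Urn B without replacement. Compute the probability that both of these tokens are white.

Condition on how many of the transferred tokens are white (from Urn A: 8 white of 15; then Urn B has 11 total).
  0 white: C(8,0)C(7,2)/C(15,2) = 1/5; then P = C(5,2)/C(11,2) = 2/11
  1 white: C(8,1)C(7,1)/C(15,2) = 8/15; then P = C(6,2)/C(11,2) = 3/11
  2 white: C(8,2)C(7,0)/C(15,2) = 4/15; then P = C(7,2)/C(11,2) = 21/55
P(both white) = 78/275 ≈ 0.2836.

78/275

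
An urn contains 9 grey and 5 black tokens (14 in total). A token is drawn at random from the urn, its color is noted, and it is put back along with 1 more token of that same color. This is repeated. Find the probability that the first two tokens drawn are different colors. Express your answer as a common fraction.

Either black then grey, or grey then black; after the first draw the total is 15.
P = (5/14)·(9/15) + (9/14)·(5/15) = 3/7 ≈ 0.4286.

3/7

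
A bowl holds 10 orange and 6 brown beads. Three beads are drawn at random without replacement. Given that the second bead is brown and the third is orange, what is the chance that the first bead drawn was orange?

P(first=orange and the second bead is brown and the third is orange) = (10/16)·(6/15)·(9/14) = 9/56.
P(E) = Σ over first color = 9/56 + 5/56 = 1/4.
By Bayes, P(first=orange | E) = 9/56 / 1/4 = 9/14 ≈ 0.6429.

9/14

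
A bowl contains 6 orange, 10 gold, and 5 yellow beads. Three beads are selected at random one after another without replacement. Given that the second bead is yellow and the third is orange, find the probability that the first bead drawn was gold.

P(first=gold and the second bead is yellow and the third is orange) = (10/21)·(5/20)·(6/19) = 5/133.
P(E) = Σ over first color = 5/266 + 5/133 + 2/133 = 1/14.
By Bayes, P(first=gold | E) = 5/133 / 1/14 = 10/19 ≈ 0.5263.

10/19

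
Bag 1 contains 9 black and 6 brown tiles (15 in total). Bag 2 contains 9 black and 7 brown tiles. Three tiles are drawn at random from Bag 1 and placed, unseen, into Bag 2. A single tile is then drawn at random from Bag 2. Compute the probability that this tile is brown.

Condition on how many of the transferred tiles are brown (from Bag 1: 6 brown of 15; then Bag 2 has 19 total).
  0 brown: C(6,0)C(9,3)/C(15,3) = 12/65; then P = 7/19
  1 brown: C(6,1)C(9,2)/C(15,3) = 216/455; then P = 8/19
  2 brown: C(6,2)C(9,1)/C(15,3) = 27/91; then P = 9/19
  3 brown: C(6,3)C(9,0)/C(15,3) = 4/91; then P = 10/19
P(brown from Bag 2) = 41/95 ≈ 0.4316.

41/95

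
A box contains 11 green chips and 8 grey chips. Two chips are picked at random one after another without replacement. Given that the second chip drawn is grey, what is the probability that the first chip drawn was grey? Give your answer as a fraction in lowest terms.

P(first=grey and the second chip drawn is grey) = (8/19)·(7/18) = 28/171.
P(the second chip drawn is grey) = Σ over first color = 44/171 + 28/171 = 8/19.
By Bayes, P(first=grey | the second chip drawn is grey) = 28/171 / 8/19 = 7/18 ≈ 0.3889.

7/18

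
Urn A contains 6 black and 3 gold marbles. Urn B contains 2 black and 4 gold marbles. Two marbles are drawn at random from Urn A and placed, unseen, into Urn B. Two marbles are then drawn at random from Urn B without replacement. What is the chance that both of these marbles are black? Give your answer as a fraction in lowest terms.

7/48

Condition on how many of the transferred marbles are black (from Urn A: 6 black of 9; then Urn B has 8 total).
  0 black: C(6,0)C(3,2)/C(9,2) = 1/12; then P = C(2,2)/C(8,2) = 1/28
  1 black: C(6,1)C(3,1)/C(9,2) = 1/2; then P = C(3,2)/C(8,2) = 3/28
  2 black: C(6,2)C(3,0)/C(9,2) = 5/12; then P = C(4,2)/C(8,2) = 3/14
P(both black) = 7/48 ≈ 0.1458.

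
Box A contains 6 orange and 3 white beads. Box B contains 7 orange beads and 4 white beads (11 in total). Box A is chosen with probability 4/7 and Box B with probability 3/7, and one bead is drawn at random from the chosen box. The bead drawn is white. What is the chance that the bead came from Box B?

9/20

P(white | Box A) = 1/3; P(white | Box B) = 4/11.
P(white) = 4/7·1/3 + 3/7·4/11 = 80/231.
By Bayes' rule, P(Box B | white) = 12/77 / 80/231 = 9/20 ≈ 0.4500.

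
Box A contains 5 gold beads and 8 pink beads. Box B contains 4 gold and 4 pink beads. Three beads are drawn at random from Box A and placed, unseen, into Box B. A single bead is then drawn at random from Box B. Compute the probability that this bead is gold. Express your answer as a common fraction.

67/143

Condition on how many of the transferred beads are gold (from Box A: 5 gold of 13; then Box B has 11 total).
  0 gold: C(5,0)C(8,3)/C(13,3) = 28/143; then P = 4/11
  1 gold: C(5,1)C(8,2)/C(13,3) = 70/143; then P = 5/11
  2 gold: C(5,2)C(8,1)/C(13,3) = 40/143; then P = 6/11
  3 gold: C(5,3)C(8,0)/C(13,3) = 5/143; then P = 7/11
P(gold from Box B) = 67/143 ≈ 0.4685.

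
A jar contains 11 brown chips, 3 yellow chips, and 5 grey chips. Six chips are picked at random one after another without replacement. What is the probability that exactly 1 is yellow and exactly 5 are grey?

1/9044

Unordered draws without replacement: count favorable combinations over C(19,6).
Favorable = C(11,0) · C(3,1) · C(5,5) = 3; total = C(19,6) = 27132.
P = 3/27132 = 1/9044 ≈ 0.0001.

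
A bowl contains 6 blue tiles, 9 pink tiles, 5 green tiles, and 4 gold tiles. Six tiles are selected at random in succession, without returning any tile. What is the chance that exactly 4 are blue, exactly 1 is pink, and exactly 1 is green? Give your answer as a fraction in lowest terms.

Unordered draws without replacement: count favorable combinations over C(24,6).
Favorable = C(6,4) · C(9,1) · C(5,1) · C(4,0) = 675; total = C(24,6) = 134596.
P = 675/134596 = 675/134596 ≈ 0.0050.

675/134596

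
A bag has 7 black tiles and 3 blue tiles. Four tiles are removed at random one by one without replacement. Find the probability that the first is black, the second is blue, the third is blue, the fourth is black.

Multiply the conditional probability of each draw in order, without replacement, so each draw removes one from its color and from the total.
P = (7/10) · (3/9) · (2/8) · (6/7) = 1/20 ≈ 0.0500.

1/20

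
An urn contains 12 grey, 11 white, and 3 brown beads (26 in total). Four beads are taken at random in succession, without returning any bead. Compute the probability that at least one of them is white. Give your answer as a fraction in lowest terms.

209/230

Use the complement: P(at least one white) = 1 − P(no white).
P(none) = C(15,4)/C(26,4) = 1365/14950.
So P = 1 − 1365/14950 = 209/230 ≈ 0.9087.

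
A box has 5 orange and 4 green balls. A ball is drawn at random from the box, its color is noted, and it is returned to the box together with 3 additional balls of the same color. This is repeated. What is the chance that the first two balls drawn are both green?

After a green draw the box holds 7 green out of 12.
P = (4/9)·(7/12) = 7/27 ≈ 0.2593.

7/27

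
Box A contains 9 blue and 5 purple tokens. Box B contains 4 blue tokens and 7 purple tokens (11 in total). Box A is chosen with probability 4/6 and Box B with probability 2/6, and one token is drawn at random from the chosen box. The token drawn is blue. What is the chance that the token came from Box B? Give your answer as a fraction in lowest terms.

P(blue | Box A) = 9/14; P(blue | Box B) = 4/11.
P(blue) = 2/3·9/14 + 1/3·4/11 = 127/231.
By Bayes' rule, P(Box B | blue) = 4/33 / 127/231 = 28/127 ≈ 0.2205.

28/127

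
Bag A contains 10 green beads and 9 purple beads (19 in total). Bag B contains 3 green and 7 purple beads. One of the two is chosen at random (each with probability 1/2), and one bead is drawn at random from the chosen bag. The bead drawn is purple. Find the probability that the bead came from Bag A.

90/223

P(purple | Bag A) = 9/19; P(purple | Bag B) = 7/10.
P(purple) = 1/2·9/19 + 1/2·7/10 = 223/380.
By Bayes' rule, P(Bag A | purple) = 9/38 / 223/380 = 90/223 ≈ 0.4036.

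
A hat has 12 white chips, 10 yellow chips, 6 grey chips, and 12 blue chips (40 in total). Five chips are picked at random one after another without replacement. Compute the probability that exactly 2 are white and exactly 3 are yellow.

110/9139

Unordered draws without replacement: count favorable combinations over C(40,5).
Favorable = C(12,2) · C(10,3) · C(6,0) · C(12,0) = 7920; total = C(40,5) = 658008.
P = 7920/658008 = 110/9139 ≈ 0.0120.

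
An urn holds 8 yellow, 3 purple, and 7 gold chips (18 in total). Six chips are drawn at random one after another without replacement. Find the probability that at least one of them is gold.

Use the complement: P(at least one gold) = 1 − P(no gold).
P(none) = C(11,6)/C(18,6) = 462/18564.
So P = 1 − 462/18564 = 431/442 ≈ 0.9751.

431/442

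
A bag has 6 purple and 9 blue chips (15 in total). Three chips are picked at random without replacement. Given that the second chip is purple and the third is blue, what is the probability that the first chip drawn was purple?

P(first=purple and the second chip is purple and the third is blue) = (6/15)·(5/14)·(9/13) = 9/91.
P(E) = Σ over first color = 9/91 + 72/455 = 9/35.
By Bayes, P(first=purple | E) = 9/91 / 9/35 = 5/13 ≈ 0.3846.

5/13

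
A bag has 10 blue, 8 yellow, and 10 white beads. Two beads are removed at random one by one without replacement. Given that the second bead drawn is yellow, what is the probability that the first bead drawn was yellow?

7/27

P(first=yellow and the second bead drawn is yellow) = (8/28)·(7/27) = 2/27.
P(the second bead drawn is yellow) = Σ over first color = 20/189 + 2/27 + 20/189 = 2/7.
By Bayes, P(first=yellow | the second bead drawn is yellow) = 2/27 / 2/7 = 7/27 ≈ 0.2593.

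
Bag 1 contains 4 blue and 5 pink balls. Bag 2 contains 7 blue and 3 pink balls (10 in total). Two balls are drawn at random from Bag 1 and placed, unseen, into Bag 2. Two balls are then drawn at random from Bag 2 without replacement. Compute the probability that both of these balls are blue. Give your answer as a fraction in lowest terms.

Condition on how many of the transferred balls are blue (from Bag 1: 4 blue of 9; then Bag 2 has 12 total).
  0 blue: C(4,0)C(5,2)/C(9,2) = 5/18; then P = C(7,2)/C(12,2) = 7/22
  1 blue: C(4,1)C(5,1)/C(9,2) = 5/9; then P = C(8,2)/C(12,2) = 14/33
  2 blue: C(4,2)C(5,0)/C(9,2) = 1/6; then P = C(9,2)/C(12,2) = 6/11
P(both blue) = 493/1188 ≈ 0.4150.

493/1188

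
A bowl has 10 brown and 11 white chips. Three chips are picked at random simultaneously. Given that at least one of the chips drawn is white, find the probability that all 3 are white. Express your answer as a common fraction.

P(all 3 white) = C(11,3)/C(21,3) = 33/266; P(at least one white) = 1 − C(10,3)/C(21,3) = 121/133.
Since 'all 3 white' ⊆ 'at least one white', P(all 3 | at least one) = 33/266 / 121/133 = 3/22 ≈ 0.1364.

3/22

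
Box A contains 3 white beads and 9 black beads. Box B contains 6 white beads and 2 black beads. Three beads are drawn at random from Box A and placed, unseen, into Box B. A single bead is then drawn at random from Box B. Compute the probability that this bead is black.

17/44

Condition on how many of the transferred beads are black (from Box A: 9 black of 12; then Box B has 11 total).
  0 black: C(9,0)C(3,3)/C(12,3) = 1/220; then P = 2/11
  1 black: C(9,1)C(3,2)/C(12,3) = 27/220; then P = 3/11
  2 black: C(9,2)C(3,1)/C(12,3) = 27/55; then P = 4/11
  3 black: C(9,3)C(3,0)/C(12,3) = 21/55; then P = 5/11
P(black from Box B) = 17/44 ≈ 0.3864.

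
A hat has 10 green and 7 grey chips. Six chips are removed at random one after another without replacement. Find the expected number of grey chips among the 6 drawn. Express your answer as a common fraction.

42/17

By linearity of expectation, E[X] = Σ P(draw i is grey); by symmetry each draw (even without replacement) has P(grey) = 7/17.
E[X] = 6 · 7/17 = 42/17 ≈ 2.4706.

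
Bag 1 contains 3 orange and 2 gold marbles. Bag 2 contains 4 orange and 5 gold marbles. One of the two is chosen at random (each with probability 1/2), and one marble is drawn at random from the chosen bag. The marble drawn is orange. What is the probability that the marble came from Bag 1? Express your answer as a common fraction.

27/47

P(orange | Bag 1) = 3/5; P(orange | Bag 2) = 4/9.
P(orange) = 1/2·3/5 + 1/2·4/9 = 47/90.
By Bayes' rule, P(Bag 1 | orange) = 3/10 / 47/90 = 27/47 ≈ 0.5745.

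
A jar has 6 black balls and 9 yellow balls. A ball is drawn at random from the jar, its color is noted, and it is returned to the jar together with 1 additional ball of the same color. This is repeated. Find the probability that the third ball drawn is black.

Sum over the four possibilities for the first two draws (black/not-black each), tracking how the black count and total change by +1 per draw.
P(third is black) = 2/5 ≈ 0.4000. (In a Pólya urn every draw has the same marginal probability 6/15.)

2/5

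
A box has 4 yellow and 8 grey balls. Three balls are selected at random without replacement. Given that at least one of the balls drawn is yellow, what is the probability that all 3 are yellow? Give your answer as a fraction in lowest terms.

P(all 3 yellow) = C(4,3)/C(12,3) = 1/55; P(at least one yellow) = 1 − C(8,3)/C(12,3) = 41/55.
Since 'all 3 yellow' ⊆ 'at least one yellow', P(all 3 | at least one) = 1/55 / 41/55 = 1/41 ≈ 0.0244.

1/41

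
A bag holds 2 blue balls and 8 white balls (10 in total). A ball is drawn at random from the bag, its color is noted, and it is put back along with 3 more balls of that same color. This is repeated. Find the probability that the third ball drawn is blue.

1/5

Sum over the four possibilities for the first two draws (blue/not-blue each), tracking how the blue count and total change by +3 per draw.
P(third is blue) = 1/5 ≈ 0.2000. (In a Pólya urn every draw has the same marginal probability 2/10.)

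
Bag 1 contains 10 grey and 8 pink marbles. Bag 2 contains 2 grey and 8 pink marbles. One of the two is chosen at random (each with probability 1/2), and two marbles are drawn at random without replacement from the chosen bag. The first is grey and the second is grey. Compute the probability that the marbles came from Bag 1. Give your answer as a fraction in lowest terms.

225/242

P(E | Bag 1) = 5/17; P(E | Bag 2) = 1/45.
P(E) = 1/2·5/17 + 1/2·1/45 = 121/765.
By Bayes' rule, P(Bag 1 | E) = 5/34 / 121/765 = 225/242 ≈ 0.9298.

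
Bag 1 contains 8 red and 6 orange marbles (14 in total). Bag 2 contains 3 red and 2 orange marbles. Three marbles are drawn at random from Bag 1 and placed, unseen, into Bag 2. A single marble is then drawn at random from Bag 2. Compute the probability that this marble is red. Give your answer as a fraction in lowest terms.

Condition on how many of the transferred marbles are red (from Bag 1: 8 red of 14; then Bag 2 has 8 total).
  0 red: C(8,0)C(6,3)/C(14,3) = 5/91; then P = 3/8
  1 red: C(8,1)C(6,2)/C(14,3) = 30/91; then P = 4/8
  2 red: C(8,2)C(6,1)/C(14,3) = 6/13; then P = 5/8
  3 red: C(8,3)C(6,0)/C(14,3) = 2/13; then P = 6/8
P(red from Bag 2) = 33/56 ≈ 0.5893.

33/56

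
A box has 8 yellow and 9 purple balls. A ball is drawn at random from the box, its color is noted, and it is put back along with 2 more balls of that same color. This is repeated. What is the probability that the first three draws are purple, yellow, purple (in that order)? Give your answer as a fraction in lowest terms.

264/2261

Track the composition after each reinforcement of +2.
P = (9/17) · (8/19) · (11/21) = 264/2261 ≈ 0.1168.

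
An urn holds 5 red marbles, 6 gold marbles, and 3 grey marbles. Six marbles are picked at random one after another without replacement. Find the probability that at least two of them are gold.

29/33

Sum the hypergeometric tail for j = 2,…,6 gold marbles.
Favorable = C(6,2)·C(8,4) + C(6,3)·C(8,3) + C(6,4)·C(8,2) + C(6,5)·C(8,1) + C(6,6)·C(8,0) = 2639; total = C(14,6) = 3003.
P = 2639/3003 = 29/33 ≈ 0.8788.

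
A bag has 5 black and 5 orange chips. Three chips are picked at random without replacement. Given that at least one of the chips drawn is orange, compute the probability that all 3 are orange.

P(all 3 orange) = C(5,3)/C(10,3) = 1/12; P(at least one orange) = 1 − C(5,3)/C(10,3) = 11/12.
Since 'all 3 orange' ⊆ 'at least one orange', P(all 3 | at least one) = 1/12 / 11/12 = 1/11 ≈ 0.0909.

1/11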